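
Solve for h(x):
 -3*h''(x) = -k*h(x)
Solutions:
 h(x) = C1*exp(-sqrt(3)*sqrt(k)*x/3) + C2*exp(sqrt(3)*sqrt(k)*x/3)


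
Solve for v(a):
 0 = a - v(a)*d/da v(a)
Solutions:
 v(a) = -sqrt(C1 + a^2)
 v(a) = sqrt(C1 + a^2)


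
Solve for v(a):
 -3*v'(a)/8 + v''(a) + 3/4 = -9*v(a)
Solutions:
 v(a) = (C1*sin(3*sqrt(255)*a/16) + C2*cos(3*sqrt(255)*a/16))*exp(3*a/16) - 1/12


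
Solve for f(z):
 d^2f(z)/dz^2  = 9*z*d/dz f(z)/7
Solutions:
 f(z) = C1 + C2*erfi(3*sqrt(14)*z/14)


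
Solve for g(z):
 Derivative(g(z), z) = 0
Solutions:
 g(z) = C1


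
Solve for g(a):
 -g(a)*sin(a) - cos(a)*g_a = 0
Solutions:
 g(a) = C1*cos(a)


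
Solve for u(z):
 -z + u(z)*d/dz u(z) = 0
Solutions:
 u(z) = -sqrt(C1 + z^2)
 u(z) = sqrt(C1 + z^2)


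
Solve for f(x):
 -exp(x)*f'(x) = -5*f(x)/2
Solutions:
 f(x) = C1*exp(-5*exp(-x)/2)


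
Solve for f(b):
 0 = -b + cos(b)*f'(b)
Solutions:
 f(b) = C1 + Integral(b/cos(b), b)


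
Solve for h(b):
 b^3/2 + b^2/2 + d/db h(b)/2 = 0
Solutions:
 h(b) = C1 - b^4/4 - b^3/3


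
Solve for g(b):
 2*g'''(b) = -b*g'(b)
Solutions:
 g(b) = C1 + Integral(C2*airyai(-2^(2/3)*b/2) + C3*airybi(-2^(2/3)*b/2), b)


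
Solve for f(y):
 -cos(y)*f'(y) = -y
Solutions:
 f(y) = C1 + Integral(y/cos(y), y)


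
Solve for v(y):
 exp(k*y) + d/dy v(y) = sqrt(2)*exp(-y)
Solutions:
 v(y) = C1 - sqrt(2)*exp(-y) - exp(k*y)/k


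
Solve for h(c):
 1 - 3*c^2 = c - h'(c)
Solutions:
 h(c) = C1 + c^3 + c^2/2 - c


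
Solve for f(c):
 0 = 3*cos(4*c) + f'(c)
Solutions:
 f(c) = C1 - 3*sin(4*c)/4


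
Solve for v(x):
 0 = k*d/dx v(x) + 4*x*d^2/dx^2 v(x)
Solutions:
 v(x) = C1 + x^(1 - re(k)/4)*(C2*sin(log(x)*Abs(im(k))/4) + C3*cos(log(x)*im(k)/4))


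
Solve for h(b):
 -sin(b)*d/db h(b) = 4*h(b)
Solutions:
 h(b) = C1*(cos(b)^2 + 2*cos(b) + 1)/(cos(b)^2 - 2*cos(b) + 1)


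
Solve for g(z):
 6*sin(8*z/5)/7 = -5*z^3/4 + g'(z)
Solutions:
 g(z) = C1 + 5*z^4/16 - 15*cos(8*z/5)/28


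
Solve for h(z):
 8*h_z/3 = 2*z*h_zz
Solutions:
 h(z) = C1 + C2*z^(7/3)


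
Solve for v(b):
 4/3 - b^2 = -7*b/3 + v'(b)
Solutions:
 v(b) = C1 - b^3/3 + 7*b^2/6 + 4*b/3


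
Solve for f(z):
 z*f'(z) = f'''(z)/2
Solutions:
 f(z) = C1 + Integral(C2*airyai(2^(1/3)*z) + C3*airybi(2^(1/3)*z), z)


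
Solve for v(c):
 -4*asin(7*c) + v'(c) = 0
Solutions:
 v(c) = C1 + 4*c*asin(7*c) + 4*sqrt(1 - 49*c^2)/7


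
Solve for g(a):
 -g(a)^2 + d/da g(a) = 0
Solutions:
 g(a) = -1/(C1 + a)


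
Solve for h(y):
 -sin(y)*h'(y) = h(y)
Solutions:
 h(y) = C1*sqrt(cos(y) + 1)/sqrt(cos(y) - 1)


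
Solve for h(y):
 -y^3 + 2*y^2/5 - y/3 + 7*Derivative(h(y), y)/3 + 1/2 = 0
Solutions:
 h(y) = C1 + 3*y^4/28 - 2*y^3/35 + y^2/14 - 3*y/14


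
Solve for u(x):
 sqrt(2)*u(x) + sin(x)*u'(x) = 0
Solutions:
 u(x) = C1*(cos(x) + 1)^(sqrt(2)/2)/(cos(x) - 1)^(sqrt(2)/2)


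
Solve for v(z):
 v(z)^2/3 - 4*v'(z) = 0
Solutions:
 v(z) = -12/(C1 + z)


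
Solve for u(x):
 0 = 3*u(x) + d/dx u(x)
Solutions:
 u(x) = C1*exp(-3*x)


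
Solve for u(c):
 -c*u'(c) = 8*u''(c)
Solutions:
 u(c) = C1 + C2*erf(c/4)


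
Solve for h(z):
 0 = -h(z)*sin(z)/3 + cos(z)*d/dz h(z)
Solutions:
 h(z) = C1/cos(z)^(1/3)


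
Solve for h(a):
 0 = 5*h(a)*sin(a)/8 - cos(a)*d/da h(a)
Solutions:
 h(a) = C1/cos(a)^(5/8)


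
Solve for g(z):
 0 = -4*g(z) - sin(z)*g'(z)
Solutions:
 g(z) = C1*(cos(z)^2 + 2*cos(z) + 1)/(cos(z)^2 - 2*cos(z) + 1)


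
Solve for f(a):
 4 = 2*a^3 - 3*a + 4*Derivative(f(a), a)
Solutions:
 f(a) = C1 - a^4/8 + 3*a^2/8 + a


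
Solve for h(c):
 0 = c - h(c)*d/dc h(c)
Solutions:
 h(c) = -sqrt(C1 + c^2)
 h(c) = sqrt(C1 + c^2)


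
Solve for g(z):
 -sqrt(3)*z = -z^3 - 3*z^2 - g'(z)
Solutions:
 g(z) = C1 - z^4/4 - z^3 + sqrt(3)*z^2/2


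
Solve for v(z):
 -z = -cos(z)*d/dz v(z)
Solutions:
 v(z) = C1 + Integral(z/cos(z), z)


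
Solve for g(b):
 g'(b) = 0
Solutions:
 g(b) = C1


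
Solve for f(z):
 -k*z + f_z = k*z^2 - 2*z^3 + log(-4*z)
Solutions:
 f(z) = C1 + k*z^3/3 + k*z^2/2 - z^4/2 + z*log(-z) + z*(-1 + 2*log(2))


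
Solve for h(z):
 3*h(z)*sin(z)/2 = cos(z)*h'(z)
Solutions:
 h(z) = C1/cos(z)^(3/2)


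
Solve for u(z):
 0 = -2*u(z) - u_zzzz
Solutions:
 u(z) = (C1*sin(2^(3/4)*z/2) + C2*cos(2^(3/4)*z/2))*exp(-2^(3/4)*z/2) + (C3*sin(2^(3/4)*z/2) + C4*cos(2^(3/4)*z/2))*exp(2^(3/4)*z/2)


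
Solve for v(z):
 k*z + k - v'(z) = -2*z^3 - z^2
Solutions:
 v(z) = C1 + k*z^2/2 + k*z + z^4/2 + z^3/3


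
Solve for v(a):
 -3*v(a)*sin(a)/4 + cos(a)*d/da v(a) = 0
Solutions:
 v(a) = C1/cos(a)^(3/4)


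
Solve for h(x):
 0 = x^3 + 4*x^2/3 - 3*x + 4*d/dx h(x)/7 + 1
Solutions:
 h(x) = C1 - 7*x^4/16 - 7*x^3/9 + 21*x^2/8 - 7*x/4


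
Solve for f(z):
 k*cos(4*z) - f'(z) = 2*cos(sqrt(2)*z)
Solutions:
 f(z) = C1 + k*sin(4*z)/4 - sqrt(2)*sin(sqrt(2)*z)


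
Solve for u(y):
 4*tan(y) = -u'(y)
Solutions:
 u(y) = C1 + 4*log(cos(y))


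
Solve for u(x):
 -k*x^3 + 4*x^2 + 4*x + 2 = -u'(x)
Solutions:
 u(x) = C1 + k*x^4/4 - 4*x^3/3 - 2*x^2 - 2*x


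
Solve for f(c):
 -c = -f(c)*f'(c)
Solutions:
 f(c) = -sqrt(C1 + c^2)
 f(c) = sqrt(C1 + c^2)


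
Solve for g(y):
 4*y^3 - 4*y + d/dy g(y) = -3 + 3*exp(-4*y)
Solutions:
 g(y) = C1 - y^4 + 2*y^2 - 3*y - 3*exp(-4*y)/4


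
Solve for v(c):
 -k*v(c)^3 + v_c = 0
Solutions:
 v(c) = -sqrt(2)*sqrt(-1/(C1 + c*k))/2
 v(c) = sqrt(2)*sqrt(-1/(C1 + c*k))/2


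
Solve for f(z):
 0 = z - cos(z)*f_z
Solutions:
 f(z) = C1 + Integral(z/cos(z), z)


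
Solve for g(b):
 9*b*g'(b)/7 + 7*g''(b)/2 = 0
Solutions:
 g(b) = C1 + C2*erf(3*b/7)


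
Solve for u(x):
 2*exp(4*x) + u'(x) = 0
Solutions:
 u(x) = C1 - exp(4*x)/2


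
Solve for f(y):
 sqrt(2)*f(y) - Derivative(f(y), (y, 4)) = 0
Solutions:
 f(y) = C1*exp(-2^(1/8)*y) + C2*exp(2^(1/8)*y) + C3*sin(2^(1/8)*y) + C4*cos(2^(1/8)*y)


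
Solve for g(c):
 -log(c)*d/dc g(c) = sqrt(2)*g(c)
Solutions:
 g(c) = C1*exp(-sqrt(2)*li(c))


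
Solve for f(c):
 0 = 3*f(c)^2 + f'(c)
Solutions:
 f(c) = 1/(C1 + 3*c)


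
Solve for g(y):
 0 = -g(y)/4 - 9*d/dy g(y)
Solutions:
 g(y) = C1*exp(-y/36)


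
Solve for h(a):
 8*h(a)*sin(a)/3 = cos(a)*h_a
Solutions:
 h(a) = C1/cos(a)^(8/3)


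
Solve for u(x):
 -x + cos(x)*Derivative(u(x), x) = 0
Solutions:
 u(x) = C1 + Integral(x/cos(x), x)


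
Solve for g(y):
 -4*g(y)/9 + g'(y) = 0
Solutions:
 g(y) = C1*exp(4*y/9)


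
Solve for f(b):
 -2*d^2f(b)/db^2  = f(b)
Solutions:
 f(b) = C1*sin(sqrt(2)*b/2) + C2*cos(sqrt(2)*b/2)


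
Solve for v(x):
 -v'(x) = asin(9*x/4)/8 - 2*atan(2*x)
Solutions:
 v(x) = C1 - x*asin(9*x/4)/8 + 2*x*atan(2*x) - sqrt(16 - 81*x^2)/72 - log(4*x^2 + 1)/2


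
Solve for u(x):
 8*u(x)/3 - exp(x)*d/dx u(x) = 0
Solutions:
 u(x) = C1*exp(-8*exp(-x)/3)


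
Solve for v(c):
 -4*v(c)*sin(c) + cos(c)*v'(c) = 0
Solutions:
 v(c) = C1/cos(c)^4


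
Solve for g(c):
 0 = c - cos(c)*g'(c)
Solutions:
 g(c) = C1 + Integral(c/cos(c), c)


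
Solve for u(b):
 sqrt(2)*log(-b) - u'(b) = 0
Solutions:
 u(b) = C1 + sqrt(2)*b*log(-b) - sqrt(2)*b


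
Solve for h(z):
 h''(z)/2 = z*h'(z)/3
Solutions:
 h(z) = C1 + C2*erfi(sqrt(3)*z/3)


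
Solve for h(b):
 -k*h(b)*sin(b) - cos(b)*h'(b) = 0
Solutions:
 h(b) = C1*exp(k*log(cos(b)))


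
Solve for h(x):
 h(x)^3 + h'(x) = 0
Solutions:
 h(x) = -sqrt(2)*sqrt(-1/(C1 - x))/2
 h(x) = sqrt(2)*sqrt(-1/(C1 - x))/2


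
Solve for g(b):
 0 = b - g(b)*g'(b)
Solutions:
 g(b) = -sqrt(C1 + b^2)
 g(b) = sqrt(C1 + b^2)


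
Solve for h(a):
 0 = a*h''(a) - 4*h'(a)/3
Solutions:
 h(a) = C1 + C2*a^(7/3)


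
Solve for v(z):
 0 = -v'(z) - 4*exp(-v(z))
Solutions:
 v(z) = log(C1 - 4*z)


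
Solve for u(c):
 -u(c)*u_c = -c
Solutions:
 u(c) = -sqrt(C1 + c^2)
 u(c) = sqrt(C1 + c^2)


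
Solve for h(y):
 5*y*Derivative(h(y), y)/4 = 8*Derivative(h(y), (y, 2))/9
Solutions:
 h(y) = C1 + C2*erfi(3*sqrt(5)*y/8)


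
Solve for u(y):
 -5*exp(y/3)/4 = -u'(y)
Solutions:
 u(y) = C1 + 15*exp(y/3)/4


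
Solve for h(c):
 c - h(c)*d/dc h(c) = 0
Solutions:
 h(c) = -sqrt(C1 + c^2)
 h(c) = sqrt(C1 + c^2)


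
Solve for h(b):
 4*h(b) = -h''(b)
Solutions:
 h(b) = C1*sin(2*b) + C2*cos(2*b)


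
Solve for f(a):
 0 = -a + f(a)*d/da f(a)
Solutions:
 f(a) = -sqrt(C1 + a^2)
 f(a) = sqrt(C1 + a^2)


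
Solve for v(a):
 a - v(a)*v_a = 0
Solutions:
 v(a) = -sqrt(C1 + a^2)
 v(a) = sqrt(C1 + a^2)


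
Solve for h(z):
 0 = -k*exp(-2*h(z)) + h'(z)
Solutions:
 h(z) = log(-sqrt(C1 + 2*k*z))
 h(z) = log(C1 + 2*k*z)/2


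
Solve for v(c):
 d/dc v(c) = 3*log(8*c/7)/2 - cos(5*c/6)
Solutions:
 v(c) = C1 + 3*c*log(c)/2 - 2*c*log(7) - 3*c/2 + c*log(14)/2 + 4*c*log(2) - 6*sin(5*c/6)/5


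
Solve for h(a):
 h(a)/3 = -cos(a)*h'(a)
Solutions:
 h(a) = C1*(sin(a) - 1)^(1/6)/(sin(a) + 1)^(1/6)


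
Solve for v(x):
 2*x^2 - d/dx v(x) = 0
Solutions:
 v(x) = C1 + 2*x^3/3


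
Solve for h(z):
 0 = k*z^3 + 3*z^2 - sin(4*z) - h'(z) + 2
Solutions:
 h(z) = C1 + k*z^4/4 + z^3 + 2*z + cos(4*z)/4


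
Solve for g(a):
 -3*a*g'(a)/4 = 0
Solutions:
 g(a) = C1


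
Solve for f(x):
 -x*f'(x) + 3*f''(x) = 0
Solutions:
 f(x) = C1 + C2*erfi(sqrt(6)*x/6)


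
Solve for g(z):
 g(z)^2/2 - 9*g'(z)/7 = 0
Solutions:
 g(z) = -18/(C1 + 7*z)


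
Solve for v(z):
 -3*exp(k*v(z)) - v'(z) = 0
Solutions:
 v(z) = Piecewise((log(1/(C1*k + 3*k*z))/k, Ne(k, 0)), (nan, True))
 v(z) = Piecewise((C1 - 3*z, Eq(k, 0)), (nan, True))


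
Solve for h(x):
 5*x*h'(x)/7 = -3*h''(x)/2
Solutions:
 h(x) = C1 + C2*erf(sqrt(105)*x/21)


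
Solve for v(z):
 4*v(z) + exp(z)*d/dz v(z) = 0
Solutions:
 v(z) = C1*exp(4*exp(-z))


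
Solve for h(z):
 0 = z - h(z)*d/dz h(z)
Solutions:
 h(z) = -sqrt(C1 + z^2)
 h(z) = sqrt(C1 + z^2)


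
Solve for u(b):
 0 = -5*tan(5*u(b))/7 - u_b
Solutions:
 u(b) = -asin(C1*exp(-25*b/7))/5 + pi/5
 u(b) = asin(C1*exp(-25*b/7))/5


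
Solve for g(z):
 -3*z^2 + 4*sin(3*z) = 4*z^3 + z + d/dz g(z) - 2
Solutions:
 g(z) = C1 - z^4 - z^3 - z^2/2 + 2*z - 4*cos(3*z)/3


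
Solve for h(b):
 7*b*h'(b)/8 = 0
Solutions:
 h(b) = C1


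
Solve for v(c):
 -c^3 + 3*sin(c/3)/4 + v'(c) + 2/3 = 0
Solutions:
 v(c) = C1 + c^4/4 - 2*c/3 + 9*cos(c/3)/4


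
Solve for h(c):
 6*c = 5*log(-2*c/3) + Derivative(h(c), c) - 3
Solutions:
 h(c) = C1 + 3*c^2 - 5*c*log(-c) + c*(-5*log(2) + 5*log(3) + 8)


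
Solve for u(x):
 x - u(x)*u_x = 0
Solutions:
 u(x) = -sqrt(C1 + x^2)
 u(x) = sqrt(C1 + x^2)


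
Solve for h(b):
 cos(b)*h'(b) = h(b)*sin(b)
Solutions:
 h(b) = C1/cos(b)


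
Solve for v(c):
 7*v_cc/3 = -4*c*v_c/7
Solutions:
 v(c) = C1 + C2*erf(sqrt(6)*c/7)


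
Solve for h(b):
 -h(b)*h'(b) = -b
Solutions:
 h(b) = -sqrt(C1 + b^2)
 h(b) = sqrt(C1 + b^2)


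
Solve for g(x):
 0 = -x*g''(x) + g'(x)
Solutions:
 g(x) = C1 + C2*x^2


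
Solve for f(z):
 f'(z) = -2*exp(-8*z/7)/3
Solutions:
 f(z) = C1 + 7*exp(-8*z/7)/12


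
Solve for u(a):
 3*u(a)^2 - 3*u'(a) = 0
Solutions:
 u(a) = -1/(C1 + a)


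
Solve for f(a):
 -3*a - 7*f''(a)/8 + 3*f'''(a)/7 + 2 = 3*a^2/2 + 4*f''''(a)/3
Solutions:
 f(a) = C1 + C2*a - a^4/7 - 292*a^3/343 + 42088*a^2/16807 + (C3*sin(sqrt(1977)*a/56) + C4*cos(sqrt(1977)*a/56))*exp(9*a/56)


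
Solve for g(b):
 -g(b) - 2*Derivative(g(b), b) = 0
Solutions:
 g(b) = C1*exp(-b/2)


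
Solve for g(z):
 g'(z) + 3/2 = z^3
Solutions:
 g(z) = C1 + z^4/4 - 3*z/2


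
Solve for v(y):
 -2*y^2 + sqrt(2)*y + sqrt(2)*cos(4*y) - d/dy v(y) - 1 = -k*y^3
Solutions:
 v(y) = C1 + k*y^4/4 - 2*y^3/3 + sqrt(2)*y^2/2 - y + sqrt(2)*sin(4*y)/4


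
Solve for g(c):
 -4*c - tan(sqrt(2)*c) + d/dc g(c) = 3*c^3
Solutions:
 g(c) = C1 + 3*c^4/4 + 2*c^2 - sqrt(2)*log(cos(sqrt(2)*c))/2


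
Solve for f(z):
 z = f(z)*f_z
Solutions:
 f(z) = -sqrt(C1 + z^2)
 f(z) = sqrt(C1 + z^2)


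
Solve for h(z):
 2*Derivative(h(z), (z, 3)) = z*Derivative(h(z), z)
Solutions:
 h(z) = C1 + Integral(C2*airyai(2^(2/3)*z/2) + C3*airybi(2^(2/3)*z/2), z)


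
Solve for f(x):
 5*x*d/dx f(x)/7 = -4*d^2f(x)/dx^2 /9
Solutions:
 f(x) = C1 + C2*erf(3*sqrt(70)*x/28)


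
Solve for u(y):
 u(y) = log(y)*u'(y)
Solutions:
 u(y) = C1*exp(li(y))


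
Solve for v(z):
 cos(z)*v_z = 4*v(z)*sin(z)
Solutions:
 v(z) = C1/cos(z)^4


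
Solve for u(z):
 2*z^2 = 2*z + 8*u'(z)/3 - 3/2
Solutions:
 u(z) = C1 + z^3/4 - 3*z^2/8 + 9*z/16


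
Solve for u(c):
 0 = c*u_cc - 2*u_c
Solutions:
 u(c) = C1 + C2*c^3


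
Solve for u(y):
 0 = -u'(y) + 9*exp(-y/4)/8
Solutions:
 u(y) = C1 - 9*exp(-y/4)/2


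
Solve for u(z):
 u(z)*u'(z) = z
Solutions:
 u(z) = -sqrt(C1 + z^2)
 u(z) = sqrt(C1 + z^2)


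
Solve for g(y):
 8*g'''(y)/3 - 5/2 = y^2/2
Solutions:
 g(y) = C1 + C2*y + C3*y^2 + y^5/320 + 5*y^3/32


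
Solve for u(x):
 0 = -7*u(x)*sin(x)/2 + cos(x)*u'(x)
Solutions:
 u(x) = C1/cos(x)^(7/2)


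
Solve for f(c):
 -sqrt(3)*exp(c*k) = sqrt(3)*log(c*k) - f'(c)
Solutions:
 f(c) = C1 + sqrt(3)*c*log(c*k) - sqrt(3)*c + Piecewise((sqrt(3)*exp(c*k)/k, Ne(k, 0)), (sqrt(3)*c, True))


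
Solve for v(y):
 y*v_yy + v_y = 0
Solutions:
 v(y) = C1 + C2*log(y)


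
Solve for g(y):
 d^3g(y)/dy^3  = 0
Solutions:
 g(y) = C1 + C2*y + C3*y^2


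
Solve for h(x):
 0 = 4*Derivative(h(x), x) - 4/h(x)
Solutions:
 h(x) = -sqrt(C1 + 2*x)
 h(x) = sqrt(C1 + 2*x)


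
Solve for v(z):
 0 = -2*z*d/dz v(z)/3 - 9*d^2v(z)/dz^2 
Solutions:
 v(z) = C1 + C2*erf(sqrt(3)*z/9)


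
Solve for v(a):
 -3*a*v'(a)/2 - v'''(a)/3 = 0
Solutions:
 v(a) = C1 + Integral(C2*airyai(-6^(2/3)*a/2) + C3*airybi(-6^(2/3)*a/2), a)


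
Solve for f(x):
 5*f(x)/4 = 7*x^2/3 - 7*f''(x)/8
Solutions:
 f(x) = C1*sin(sqrt(70)*x/7) + C2*cos(sqrt(70)*x/7) + 28*x^2/15 - 196/75


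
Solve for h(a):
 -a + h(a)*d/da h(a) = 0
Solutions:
 h(a) = -sqrt(C1 + a^2)
 h(a) = sqrt(C1 + a^2)


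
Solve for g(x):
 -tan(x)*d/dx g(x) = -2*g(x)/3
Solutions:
 g(x) = C1*sin(x)^(2/3)


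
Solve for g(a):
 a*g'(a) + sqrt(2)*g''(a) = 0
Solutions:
 g(a) = C1 + C2*erf(2^(1/4)*a/2)


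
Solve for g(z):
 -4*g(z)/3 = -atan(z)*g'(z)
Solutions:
 g(z) = C1*exp(4*Integral(1/atan(z), z)/3)


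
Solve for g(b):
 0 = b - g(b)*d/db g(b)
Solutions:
 g(b) = -sqrt(C1 + b^2)
 g(b) = sqrt(C1 + b^2)


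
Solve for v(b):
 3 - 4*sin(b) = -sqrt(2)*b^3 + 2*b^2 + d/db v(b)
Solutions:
 v(b) = C1 + sqrt(2)*b^4/4 - 2*b^3/3 + 3*b + 4*cos(b)


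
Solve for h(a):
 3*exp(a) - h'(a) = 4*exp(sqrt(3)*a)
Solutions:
 h(a) = C1 + 3*exp(a) - 4*sqrt(3)*exp(sqrt(3)*a)/3


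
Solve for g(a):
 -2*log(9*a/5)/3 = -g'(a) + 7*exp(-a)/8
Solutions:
 g(a) = C1 + 2*a*log(a)/3 + 2*a*(-log(5) - 1 + 2*log(3))/3 - 7*exp(-a)/8


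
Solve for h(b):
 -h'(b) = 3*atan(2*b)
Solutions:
 h(b) = C1 - 3*b*atan(2*b) + 3*log(4*b^2 + 1)/4


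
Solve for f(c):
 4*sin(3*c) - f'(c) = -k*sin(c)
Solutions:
 f(c) = C1 - k*cos(c) - 4*cos(3*c)/3


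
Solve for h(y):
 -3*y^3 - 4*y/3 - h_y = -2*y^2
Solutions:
 h(y) = C1 - 3*y^4/4 + 2*y^3/3 - 2*y^2/3


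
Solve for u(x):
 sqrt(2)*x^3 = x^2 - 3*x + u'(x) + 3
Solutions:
 u(x) = C1 + sqrt(2)*x^4/4 - x^3/3 + 3*x^2/2 - 3*x


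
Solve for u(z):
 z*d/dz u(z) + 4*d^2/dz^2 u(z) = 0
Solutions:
 u(z) = C1 + C2*erf(sqrt(2)*z/4)


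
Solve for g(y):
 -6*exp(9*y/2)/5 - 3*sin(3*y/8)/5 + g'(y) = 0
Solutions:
 g(y) = C1 + 4*exp(9*y/2)/15 - 8*cos(3*y/8)/5


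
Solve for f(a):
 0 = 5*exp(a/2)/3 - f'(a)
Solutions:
 f(a) = C1 + 10*exp(a/2)/3


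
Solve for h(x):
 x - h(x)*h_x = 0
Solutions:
 h(x) = -sqrt(C1 + x^2)
 h(x) = sqrt(C1 + x^2)


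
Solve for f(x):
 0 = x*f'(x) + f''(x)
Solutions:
 f(x) = C1 + C2*erf(sqrt(2)*x/2)


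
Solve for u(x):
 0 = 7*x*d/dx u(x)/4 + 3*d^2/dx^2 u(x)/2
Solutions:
 u(x) = C1 + C2*erf(sqrt(21)*x/6)


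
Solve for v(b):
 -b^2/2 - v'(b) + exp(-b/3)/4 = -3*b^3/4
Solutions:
 v(b) = C1 + 3*b^4/16 - b^3/6 - 3*exp(-b/3)/4


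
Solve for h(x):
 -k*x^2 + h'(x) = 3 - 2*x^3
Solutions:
 h(x) = C1 + k*x^3/3 - x^4/2 + 3*x


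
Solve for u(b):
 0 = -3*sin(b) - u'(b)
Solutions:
 u(b) = C1 + 3*cos(b)


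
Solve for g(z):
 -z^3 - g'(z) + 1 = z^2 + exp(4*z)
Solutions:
 g(z) = C1 - z^4/4 - z^3/3 + z - exp(4*z)/4


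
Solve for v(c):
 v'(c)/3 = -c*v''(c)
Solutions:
 v(c) = C1 + C2*c^(2/3)


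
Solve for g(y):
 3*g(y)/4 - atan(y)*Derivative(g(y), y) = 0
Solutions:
 g(y) = C1*exp(3*Integral(1/atan(y), y)/4)


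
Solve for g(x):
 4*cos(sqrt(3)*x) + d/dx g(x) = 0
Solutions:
 g(x) = C1 - 4*sqrt(3)*sin(sqrt(3)*x)/3


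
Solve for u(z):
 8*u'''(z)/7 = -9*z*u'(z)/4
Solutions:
 u(z) = C1 + Integral(C2*airyai(-126^(1/3)*z/4) + C3*airybi(-126^(1/3)*z/4), z)


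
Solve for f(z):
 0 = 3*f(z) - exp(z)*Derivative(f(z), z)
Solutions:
 f(z) = C1*exp(-3*exp(-z))


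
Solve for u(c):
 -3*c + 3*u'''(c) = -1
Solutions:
 u(c) = C1 + C2*c + C3*c^2 + c^4/24 - c^3/18


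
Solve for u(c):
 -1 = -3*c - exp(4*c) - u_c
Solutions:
 u(c) = C1 - 3*c^2/2 + c - exp(4*c)/4


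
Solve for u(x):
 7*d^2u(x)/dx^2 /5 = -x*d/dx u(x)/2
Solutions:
 u(x) = C1 + C2*erf(sqrt(35)*x/14)


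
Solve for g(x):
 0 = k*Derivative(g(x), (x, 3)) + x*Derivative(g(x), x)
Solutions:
 g(x) = C1 + Integral(C2*airyai(x*(-1/k)^(1/3)) + C3*airybi(x*(-1/k)^(1/3)), x)


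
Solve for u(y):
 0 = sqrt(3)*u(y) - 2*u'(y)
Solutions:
 u(y) = C1*exp(sqrt(3)*y/2)


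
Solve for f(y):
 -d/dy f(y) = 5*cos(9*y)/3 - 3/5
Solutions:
 f(y) = C1 + 3*y/5 - 5*sin(9*y)/27


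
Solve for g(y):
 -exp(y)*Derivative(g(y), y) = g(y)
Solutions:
 g(y) = C1*exp(exp(-y))


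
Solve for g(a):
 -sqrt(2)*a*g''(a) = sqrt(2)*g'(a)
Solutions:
 g(a) = C1 + C2*log(a)


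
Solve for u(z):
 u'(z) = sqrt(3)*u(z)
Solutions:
 u(z) = C1*exp(sqrt(3)*z)


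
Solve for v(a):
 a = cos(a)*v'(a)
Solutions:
 v(a) = C1 + Integral(a/cos(a), a)


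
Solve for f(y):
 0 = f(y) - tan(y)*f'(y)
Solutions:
 f(y) = C1*sin(y)


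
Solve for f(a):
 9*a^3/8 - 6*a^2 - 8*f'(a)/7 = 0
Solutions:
 f(a) = C1 + 63*a^4/256 - 7*a^3/4


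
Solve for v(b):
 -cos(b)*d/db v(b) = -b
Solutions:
 v(b) = C1 + Integral(b/cos(b), b)


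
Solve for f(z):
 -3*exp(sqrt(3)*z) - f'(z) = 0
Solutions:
 f(z) = C1 - sqrt(3)*exp(sqrt(3)*z)


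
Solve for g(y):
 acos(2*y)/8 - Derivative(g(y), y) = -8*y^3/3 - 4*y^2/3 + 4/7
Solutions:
 g(y) = C1 + 2*y^4/3 + 4*y^3/9 + y*acos(2*y)/8 - 4*y/7 - sqrt(1 - 4*y^2)/16


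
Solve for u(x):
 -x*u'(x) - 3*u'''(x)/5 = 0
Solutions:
 u(x) = C1 + Integral(C2*airyai(-3^(2/3)*5^(1/3)*x/3) + C3*airybi(-3^(2/3)*5^(1/3)*x/3), x)


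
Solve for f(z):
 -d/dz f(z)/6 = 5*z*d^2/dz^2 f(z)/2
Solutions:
 f(z) = C1 + C2*z^(14/15)


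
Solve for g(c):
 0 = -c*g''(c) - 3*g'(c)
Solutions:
 g(c) = C1 + C2/c^2


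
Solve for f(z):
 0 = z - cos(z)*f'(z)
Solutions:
 f(z) = C1 + Integral(z/cos(z), z)


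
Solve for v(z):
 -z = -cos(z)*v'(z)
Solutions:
 v(z) = C1 + Integral(z/cos(z), z)


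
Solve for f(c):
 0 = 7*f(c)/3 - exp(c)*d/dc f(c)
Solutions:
 f(c) = C1*exp(-7*exp(-c)/3)


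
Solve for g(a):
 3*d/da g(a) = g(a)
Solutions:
 g(a) = C1*exp(a/3)


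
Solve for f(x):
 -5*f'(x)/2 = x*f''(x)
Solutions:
 f(x) = C1 + C2/x^(3/2)


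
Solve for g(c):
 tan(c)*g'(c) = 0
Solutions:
 g(c) = C1


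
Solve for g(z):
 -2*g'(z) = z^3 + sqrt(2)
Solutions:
 g(z) = C1 - z^4/8 - sqrt(2)*z/2


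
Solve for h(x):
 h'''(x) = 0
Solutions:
 h(x) = C1 + C2*x + C3*x^2


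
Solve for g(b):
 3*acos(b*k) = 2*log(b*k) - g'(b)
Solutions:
 g(b) = C1 + 2*b*log(b*k) - 2*b - 3*Piecewise((b*acos(b*k) - sqrt(-b^2*k^2 + 1)/k, Ne(k, 0)), (pi*b/2, True))


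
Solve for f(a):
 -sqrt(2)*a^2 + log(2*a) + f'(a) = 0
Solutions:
 f(a) = C1 + sqrt(2)*a^3/3 - a*log(a) - a*log(2) + a


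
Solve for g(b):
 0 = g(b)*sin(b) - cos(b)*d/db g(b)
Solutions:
 g(b) = C1/cos(b)


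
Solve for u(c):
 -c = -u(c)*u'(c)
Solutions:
 u(c) = -sqrt(C1 + c^2)
 u(c) = sqrt(C1 + c^2)


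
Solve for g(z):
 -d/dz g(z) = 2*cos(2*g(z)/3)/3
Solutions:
 2*z/3 - 3*log(sin(2*g(z)/3) - 1)/4 + 3*log(sin(2*g(z)/3) + 1)/4 = C1


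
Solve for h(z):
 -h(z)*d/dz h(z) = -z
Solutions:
 h(z) = -sqrt(C1 + z^2)
 h(z) = sqrt(C1 + z^2)


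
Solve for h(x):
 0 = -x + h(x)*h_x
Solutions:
 h(x) = -sqrt(C1 + x^2)
 h(x) = sqrt(C1 + x^2)


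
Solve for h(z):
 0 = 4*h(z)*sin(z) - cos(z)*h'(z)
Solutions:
 h(z) = C1/cos(z)^4


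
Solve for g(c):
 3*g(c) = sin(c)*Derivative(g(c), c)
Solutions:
 g(c) = C1*(cos(c) - 1)^(3/2)/(cos(c) + 1)^(3/2)


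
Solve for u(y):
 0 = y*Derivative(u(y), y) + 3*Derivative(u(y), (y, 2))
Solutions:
 u(y) = C1 + C2*erf(sqrt(6)*y/6)


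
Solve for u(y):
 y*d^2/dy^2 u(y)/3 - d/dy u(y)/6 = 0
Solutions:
 u(y) = C1 + C2*y^(3/2)


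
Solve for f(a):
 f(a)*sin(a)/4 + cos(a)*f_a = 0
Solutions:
 f(a) = C1*cos(a)^(1/4)


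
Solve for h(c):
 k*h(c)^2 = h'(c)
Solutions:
 h(c) = -1/(C1 + c*k)


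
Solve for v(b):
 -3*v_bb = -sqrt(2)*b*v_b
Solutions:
 v(b) = C1 + C2*erfi(2^(3/4)*sqrt(3)*b/6)


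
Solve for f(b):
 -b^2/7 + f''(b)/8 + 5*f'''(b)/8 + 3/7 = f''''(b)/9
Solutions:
 f(b) = C1 + C2*b + C3*exp(3*b*(15 - sqrt(257))/16) + C4*exp(3*b*(15 + sqrt(257))/16) + 2*b^4/21 - 40*b^3/21 + 1756*b^2/63


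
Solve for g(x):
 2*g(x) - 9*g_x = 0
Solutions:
 g(x) = C1*exp(2*x/9)


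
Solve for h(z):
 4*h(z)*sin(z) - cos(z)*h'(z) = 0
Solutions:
 h(z) = C1/cos(z)^4


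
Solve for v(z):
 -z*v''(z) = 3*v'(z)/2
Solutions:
 v(z) = C1 + C2/sqrt(z)


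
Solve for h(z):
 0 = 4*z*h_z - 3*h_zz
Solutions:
 h(z) = C1 + C2*erfi(sqrt(6)*z/3)


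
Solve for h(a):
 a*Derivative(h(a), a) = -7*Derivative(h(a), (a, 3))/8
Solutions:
 h(a) = C1 + Integral(C2*airyai(-2*7^(2/3)*a/7) + C3*airybi(-2*7^(2/3)*a/7), a)


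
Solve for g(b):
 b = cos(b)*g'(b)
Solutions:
 g(b) = C1 + Integral(b/cos(b), b)


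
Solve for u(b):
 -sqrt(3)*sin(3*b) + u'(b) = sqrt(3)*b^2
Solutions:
 u(b) = C1 + sqrt(3)*b^3/3 - sqrt(3)*cos(3*b)/3


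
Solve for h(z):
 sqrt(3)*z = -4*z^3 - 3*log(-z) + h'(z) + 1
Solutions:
 h(z) = C1 + z^4 + sqrt(3)*z^2/2 + 3*z*log(-z) - 4*z


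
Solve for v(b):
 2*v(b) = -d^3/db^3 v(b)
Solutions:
 v(b) = C3*exp(-2^(1/3)*b) + (C1*sin(2^(1/3)*sqrt(3)*b/2) + C2*cos(2^(1/3)*sqrt(3)*b/2))*exp(2^(1/3)*b/2)


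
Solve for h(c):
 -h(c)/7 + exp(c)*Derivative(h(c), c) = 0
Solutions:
 h(c) = C1*exp(-exp(-c)/7)


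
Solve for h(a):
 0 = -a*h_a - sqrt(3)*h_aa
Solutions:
 h(a) = C1 + C2*erf(sqrt(2)*3^(3/4)*a/6)


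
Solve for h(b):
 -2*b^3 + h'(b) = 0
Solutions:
 h(b) = C1 + b^4/2


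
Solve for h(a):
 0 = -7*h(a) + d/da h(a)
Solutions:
 h(a) = C1*exp(7*a)


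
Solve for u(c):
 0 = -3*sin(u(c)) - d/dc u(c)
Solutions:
 u(c) = -acos((-C1 - exp(6*c))/(C1 - exp(6*c))) + 2*pi
 u(c) = acos((-C1 - exp(6*c))/(C1 - exp(6*c)))


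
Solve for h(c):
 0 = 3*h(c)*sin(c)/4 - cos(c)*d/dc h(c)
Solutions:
 h(c) = C1/cos(c)^(3/4)


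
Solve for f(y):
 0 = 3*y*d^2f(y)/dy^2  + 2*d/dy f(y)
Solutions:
 f(y) = C1 + C2*y^(1/3)


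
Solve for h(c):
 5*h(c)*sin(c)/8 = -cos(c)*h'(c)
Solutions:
 h(c) = C1*cos(c)^(5/8)


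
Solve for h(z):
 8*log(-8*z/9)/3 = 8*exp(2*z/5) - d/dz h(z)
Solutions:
 h(z) = C1 - 8*z*log(-z)/3 + z*(-8*log(2) + 8/3 + 16*log(3)/3) + 20*exp(2*z/5)


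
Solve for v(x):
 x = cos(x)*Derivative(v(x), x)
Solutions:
 v(x) = C1 + Integral(x/cos(x), x)


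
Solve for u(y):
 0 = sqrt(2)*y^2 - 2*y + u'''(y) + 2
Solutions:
 u(y) = C1 + C2*y + C3*y^2 - sqrt(2)*y^5/60 + y^4/12 - y^3/3


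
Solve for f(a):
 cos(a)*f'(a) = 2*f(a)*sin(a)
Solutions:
 f(a) = C1/cos(a)^2


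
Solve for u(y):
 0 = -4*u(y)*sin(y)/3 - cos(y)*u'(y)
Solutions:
 u(y) = C1*cos(y)^(4/3)


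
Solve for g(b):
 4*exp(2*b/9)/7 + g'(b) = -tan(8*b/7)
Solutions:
 g(b) = C1 - 18*exp(2*b/9)/7 + 7*log(cos(8*b/7))/8


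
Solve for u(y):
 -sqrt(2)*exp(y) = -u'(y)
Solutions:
 u(y) = C1 + sqrt(2)*exp(y)


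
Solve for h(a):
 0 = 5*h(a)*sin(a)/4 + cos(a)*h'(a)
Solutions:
 h(a) = C1*cos(a)^(5/4)


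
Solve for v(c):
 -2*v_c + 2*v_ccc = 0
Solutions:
 v(c) = C1 + C2*exp(-c) + C3*exp(c)


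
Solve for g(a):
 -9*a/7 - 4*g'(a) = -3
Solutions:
 g(a) = C1 - 9*a^2/56 + 3*a/4


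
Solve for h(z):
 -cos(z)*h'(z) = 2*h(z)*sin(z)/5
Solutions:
 h(z) = C1*cos(z)^(2/5)


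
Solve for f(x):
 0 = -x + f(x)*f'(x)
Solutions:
 f(x) = -sqrt(C1 + x^2)
 f(x) = sqrt(C1 + x^2)


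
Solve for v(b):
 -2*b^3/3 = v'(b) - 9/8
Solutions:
 v(b) = C1 - b^4/6 + 9*b/8


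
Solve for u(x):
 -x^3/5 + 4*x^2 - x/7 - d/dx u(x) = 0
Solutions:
 u(x) = C1 - x^4/20 + 4*x^3/3 - x^2/14


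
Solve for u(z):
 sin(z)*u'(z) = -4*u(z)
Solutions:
 u(z) = C1*(cos(z)^2 + 2*cos(z) + 1)/(cos(z)^2 - 2*cos(z) + 1)


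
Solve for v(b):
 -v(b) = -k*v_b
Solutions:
 v(b) = C1*exp(b/k)


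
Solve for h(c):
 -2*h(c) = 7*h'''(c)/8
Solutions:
 h(c) = C3*exp(-2*2^(1/3)*7^(2/3)*c/7) + (C1*sin(2^(1/3)*sqrt(3)*7^(2/3)*c/7) + C2*cos(2^(1/3)*sqrt(3)*7^(2/3)*c/7))*exp(2^(1/3)*7^(2/3)*c/7)


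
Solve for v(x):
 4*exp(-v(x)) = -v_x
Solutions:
 v(x) = log(C1 - 4*x)


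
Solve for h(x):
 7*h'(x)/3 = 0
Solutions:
 h(x) = C1


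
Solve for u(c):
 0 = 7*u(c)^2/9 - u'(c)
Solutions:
 u(c) = -9/(C1 + 7*c)


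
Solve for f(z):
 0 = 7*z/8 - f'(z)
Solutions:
 f(z) = C1 + 7*z^2/16


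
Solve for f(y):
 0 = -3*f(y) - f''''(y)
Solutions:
 f(y) = (C1*sin(sqrt(2)*3^(1/4)*y/2) + C2*cos(sqrt(2)*3^(1/4)*y/2))*exp(-sqrt(2)*3^(1/4)*y/2) + (C3*sin(sqrt(2)*3^(1/4)*y/2) + C4*cos(sqrt(2)*3^(1/4)*y/2))*exp(sqrt(2)*3^(1/4)*y/2)


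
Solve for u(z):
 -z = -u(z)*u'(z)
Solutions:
 u(z) = -sqrt(C1 + z^2)
 u(z) = sqrt(C1 + z^2)


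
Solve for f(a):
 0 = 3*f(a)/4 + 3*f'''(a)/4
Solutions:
 f(a) = C3*exp(-a) + (C1*sin(sqrt(3)*a/2) + C2*cos(sqrt(3)*a/2))*exp(a/2)


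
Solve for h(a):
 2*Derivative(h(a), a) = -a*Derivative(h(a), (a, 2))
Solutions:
 h(a) = C1 + C2/a


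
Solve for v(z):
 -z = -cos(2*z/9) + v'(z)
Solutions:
 v(z) = C1 - z^2/2 + 9*sin(2*z/9)/2


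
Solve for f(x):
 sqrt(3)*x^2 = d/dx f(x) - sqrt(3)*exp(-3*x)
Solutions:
 f(x) = C1 + sqrt(3)*x^3/3 - sqrt(3)*exp(-3*x)/3


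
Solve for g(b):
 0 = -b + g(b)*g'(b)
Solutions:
 g(b) = -sqrt(C1 + b^2)
 g(b) = sqrt(C1 + b^2)


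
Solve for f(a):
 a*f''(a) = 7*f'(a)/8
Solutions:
 f(a) = C1 + C2*a^(15/8)


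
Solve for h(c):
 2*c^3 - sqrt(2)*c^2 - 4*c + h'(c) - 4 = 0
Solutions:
 h(c) = C1 - c^4/2 + sqrt(2)*c^3/3 + 2*c^2 + 4*c


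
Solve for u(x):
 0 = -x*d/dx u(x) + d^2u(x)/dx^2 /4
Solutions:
 u(x) = C1 + C2*erfi(sqrt(2)*x)


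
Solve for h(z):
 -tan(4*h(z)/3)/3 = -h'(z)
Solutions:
 h(z) = -3*asin(C1*exp(4*z/9))/4 + 3*pi/4
 h(z) = 3*asin(C1*exp(4*z/9))/4


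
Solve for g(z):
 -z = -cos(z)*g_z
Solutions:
 g(z) = C1 + Integral(z/cos(z), z)


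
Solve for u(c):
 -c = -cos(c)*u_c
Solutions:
 u(c) = C1 + Integral(c/cos(c), c)


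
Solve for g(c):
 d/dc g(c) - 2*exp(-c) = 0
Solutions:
 g(c) = C1 - 2*exp(-c)


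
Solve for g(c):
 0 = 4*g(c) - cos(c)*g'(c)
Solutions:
 g(c) = C1*(sin(c)^2 + 2*sin(c) + 1)/(sin(c)^2 - 2*sin(c) + 1)


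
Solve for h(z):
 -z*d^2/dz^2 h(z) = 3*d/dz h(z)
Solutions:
 h(z) = C1 + C2/z^2


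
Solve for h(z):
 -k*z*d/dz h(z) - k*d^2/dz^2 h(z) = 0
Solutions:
 h(z) = C1 + C2*erf(sqrt(2)*z/2)


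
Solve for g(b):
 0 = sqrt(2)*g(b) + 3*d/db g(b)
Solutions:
 g(b) = C1*exp(-sqrt(2)*b/3)


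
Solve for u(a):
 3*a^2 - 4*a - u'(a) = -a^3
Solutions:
 u(a) = C1 + a^4/4 + a^3 - 2*a^2


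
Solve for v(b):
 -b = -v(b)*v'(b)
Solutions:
 v(b) = -sqrt(C1 + b^2)
 v(b) = sqrt(C1 + b^2)


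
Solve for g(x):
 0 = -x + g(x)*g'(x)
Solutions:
 g(x) = -sqrt(C1 + x^2)
 g(x) = sqrt(C1 + x^2)


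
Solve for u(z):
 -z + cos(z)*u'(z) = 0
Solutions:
 u(z) = C1 + Integral(z/cos(z), z)


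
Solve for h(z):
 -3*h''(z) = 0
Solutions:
 h(z) = C1 + C2*z


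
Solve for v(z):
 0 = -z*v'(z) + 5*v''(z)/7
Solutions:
 v(z) = C1 + C2*erfi(sqrt(70)*z/10)


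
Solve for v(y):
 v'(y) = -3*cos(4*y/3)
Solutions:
 v(y) = C1 - 9*sin(4*y/3)/4


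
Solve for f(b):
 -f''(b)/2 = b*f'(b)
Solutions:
 f(b) = C1 + C2*erf(b)


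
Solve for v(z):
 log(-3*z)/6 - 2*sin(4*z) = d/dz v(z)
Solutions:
 v(z) = C1 + z*log(-z)/6 - z/6 + z*log(3)/6 + cos(4*z)/2


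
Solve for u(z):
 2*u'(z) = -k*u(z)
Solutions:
 u(z) = C1*exp(-k*z/2)


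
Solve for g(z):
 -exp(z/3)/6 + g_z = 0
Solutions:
 g(z) = C1 + exp(z/3)/2


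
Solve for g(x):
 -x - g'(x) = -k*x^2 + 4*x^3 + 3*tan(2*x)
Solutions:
 g(x) = C1 + k*x^3/3 - x^4 - x^2/2 + 3*log(cos(2*x))/2


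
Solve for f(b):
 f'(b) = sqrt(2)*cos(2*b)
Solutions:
 f(b) = C1 + sqrt(2)*sin(2*b)/2


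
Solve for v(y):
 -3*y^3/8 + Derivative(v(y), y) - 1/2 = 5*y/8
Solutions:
 v(y) = C1 + 3*y^4/32 + 5*y^2/16 + y/2


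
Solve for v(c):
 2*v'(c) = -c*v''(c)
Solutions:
 v(c) = C1 + C2/c


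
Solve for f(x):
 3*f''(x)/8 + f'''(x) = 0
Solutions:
 f(x) = C1 + C2*x + C3*exp(-3*x/8)


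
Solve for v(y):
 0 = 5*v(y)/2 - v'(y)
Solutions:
 v(y) = C1*exp(5*y/2)


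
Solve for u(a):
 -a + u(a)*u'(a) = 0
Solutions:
 u(a) = -sqrt(C1 + a^2)
 u(a) = sqrt(C1 + a^2)


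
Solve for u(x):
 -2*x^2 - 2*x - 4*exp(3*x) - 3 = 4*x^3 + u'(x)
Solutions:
 u(x) = C1 - x^4 - 2*x^3/3 - x^2 - 3*x - 4*exp(3*x)/3


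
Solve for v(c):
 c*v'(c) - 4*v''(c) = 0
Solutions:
 v(c) = C1 + C2*erfi(sqrt(2)*c/4)


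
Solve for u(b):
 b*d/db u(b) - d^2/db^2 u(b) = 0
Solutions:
 u(b) = C1 + C2*erfi(sqrt(2)*b/2)


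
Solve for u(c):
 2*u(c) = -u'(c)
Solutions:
 u(c) = C1*exp(-2*c)


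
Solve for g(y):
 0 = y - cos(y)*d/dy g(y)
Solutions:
 g(y) = C1 + Integral(y/cos(y), y)


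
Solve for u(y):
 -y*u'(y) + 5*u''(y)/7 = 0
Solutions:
 u(y) = C1 + C2*erfi(sqrt(70)*y/10)


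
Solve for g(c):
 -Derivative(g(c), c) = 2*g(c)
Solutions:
 g(c) = C1*exp(-2*c)


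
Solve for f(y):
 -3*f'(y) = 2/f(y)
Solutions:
 f(y) = -sqrt(C1 - 12*y)/3
 f(y) = sqrt(C1 - 12*y)/3


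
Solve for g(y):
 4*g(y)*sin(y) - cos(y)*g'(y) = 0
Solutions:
 g(y) = C1/cos(y)^4


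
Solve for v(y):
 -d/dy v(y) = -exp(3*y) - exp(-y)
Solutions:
 v(y) = C1 + exp(3*y)/3 - exp(-y)


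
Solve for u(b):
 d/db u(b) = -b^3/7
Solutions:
 u(b) = C1 - b^4/28


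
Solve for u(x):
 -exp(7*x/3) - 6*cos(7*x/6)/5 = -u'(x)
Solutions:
 u(x) = C1 + 3*exp(7*x/3)/7 + 36*sin(7*x/6)/35


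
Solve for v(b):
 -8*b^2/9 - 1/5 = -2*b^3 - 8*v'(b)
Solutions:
 v(b) = C1 - b^4/16 + b^3/27 + b/40


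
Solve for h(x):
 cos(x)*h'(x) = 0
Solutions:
 h(x) = C1


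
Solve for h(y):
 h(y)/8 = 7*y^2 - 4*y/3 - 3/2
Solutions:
 h(y) = 56*y^2 - 32*y/3 - 12


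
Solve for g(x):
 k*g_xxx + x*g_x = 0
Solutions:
 g(x) = C1 + Integral(C2*airyai(x*(-1/k)^(1/3)) + C3*airybi(x*(-1/k)^(1/3)), x)


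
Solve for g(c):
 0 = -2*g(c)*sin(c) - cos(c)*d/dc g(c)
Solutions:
 g(c) = C1*cos(c)^2


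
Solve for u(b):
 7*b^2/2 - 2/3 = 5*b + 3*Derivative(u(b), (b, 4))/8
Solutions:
 u(b) = C1 + C2*b + C3*b^2 + C4*b^3 + 7*b^6/270 - b^5/9 - 2*b^4/27


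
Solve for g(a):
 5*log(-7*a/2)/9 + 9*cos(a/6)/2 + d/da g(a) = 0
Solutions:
 g(a) = C1 - 5*a*log(-a)/9 - 5*a*log(7)/9 + 5*a*log(2)/9 + 5*a/9 - 27*sin(a/6)


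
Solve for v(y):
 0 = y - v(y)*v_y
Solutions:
 v(y) = -sqrt(C1 + y^2)
 v(y) = sqrt(C1 + y^2)


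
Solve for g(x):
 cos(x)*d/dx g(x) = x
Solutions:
 g(x) = C1 + Integral(x/cos(x), x)


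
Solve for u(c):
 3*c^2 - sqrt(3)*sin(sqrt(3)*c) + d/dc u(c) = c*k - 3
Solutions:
 u(c) = C1 - c^3 + c^2*k/2 - 3*c - cos(sqrt(3)*c)


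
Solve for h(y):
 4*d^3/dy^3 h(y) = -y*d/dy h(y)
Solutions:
 h(y) = C1 + Integral(C2*airyai(-2^(1/3)*y/2) + C3*airybi(-2^(1/3)*y/2), y)


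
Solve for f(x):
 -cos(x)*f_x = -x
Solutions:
 f(x) = C1 + Integral(x/cos(x), x)


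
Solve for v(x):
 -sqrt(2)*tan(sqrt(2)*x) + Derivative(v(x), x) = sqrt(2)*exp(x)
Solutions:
 v(x) = C1 + sqrt(2)*exp(x) - log(cos(sqrt(2)*x))


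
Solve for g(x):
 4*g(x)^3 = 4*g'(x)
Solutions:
 g(x) = -sqrt(2)*sqrt(-1/(C1 + x))/2
 g(x) = sqrt(2)*sqrt(-1/(C1 + x))/2


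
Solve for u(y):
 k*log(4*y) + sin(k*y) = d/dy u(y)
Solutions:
 u(y) = C1 + k*y*(log(y) - 1) + 2*k*y*log(2) + Piecewise((-cos(k*y)/k, Ne(k, 0)), (0, True))


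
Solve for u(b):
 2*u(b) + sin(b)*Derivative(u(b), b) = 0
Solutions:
 u(b) = C1*(cos(b) + 1)/(cos(b) - 1)


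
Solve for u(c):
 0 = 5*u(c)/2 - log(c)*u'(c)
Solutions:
 u(c) = C1*exp(5*li(c)/2)


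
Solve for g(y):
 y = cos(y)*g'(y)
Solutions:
 g(y) = C1 + Integral(y/cos(y), y)


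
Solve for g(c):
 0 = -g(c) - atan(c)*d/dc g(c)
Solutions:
 g(c) = C1*exp(-Integral(1/atan(c), c))


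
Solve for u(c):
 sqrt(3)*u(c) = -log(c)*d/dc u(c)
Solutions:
 u(c) = C1*exp(-sqrt(3)*li(c))


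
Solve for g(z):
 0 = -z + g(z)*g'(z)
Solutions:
 g(z) = -sqrt(C1 + z^2)
 g(z) = sqrt(C1 + z^2)


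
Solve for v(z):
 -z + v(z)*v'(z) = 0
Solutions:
 v(z) = -sqrt(C1 + z^2)
 v(z) = sqrt(C1 + z^2)


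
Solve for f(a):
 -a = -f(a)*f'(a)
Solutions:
 f(a) = -sqrt(C1 + a^2)
 f(a) = sqrt(C1 + a^2)


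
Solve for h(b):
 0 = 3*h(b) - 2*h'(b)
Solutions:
 h(b) = C1*exp(3*b/2)


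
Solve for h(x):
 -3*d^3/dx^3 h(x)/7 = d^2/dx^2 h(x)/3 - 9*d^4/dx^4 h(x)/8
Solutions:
 h(x) = C1 + C2*x + C3*exp(2*x*(6 - sqrt(330))/63) + C4*exp(2*x*(6 + sqrt(330))/63)


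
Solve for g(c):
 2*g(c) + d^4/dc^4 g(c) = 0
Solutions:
 g(c) = (C1*sin(2^(3/4)*c/2) + C2*cos(2^(3/4)*c/2))*exp(-2^(3/4)*c/2) + (C3*sin(2^(3/4)*c/2) + C4*cos(2^(3/4)*c/2))*exp(2^(3/4)*c/2)


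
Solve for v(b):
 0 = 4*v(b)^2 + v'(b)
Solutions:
 v(b) = 1/(C1 + 4*b)


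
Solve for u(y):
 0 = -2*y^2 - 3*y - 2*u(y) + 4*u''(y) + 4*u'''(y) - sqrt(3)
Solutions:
 u(y) = C1*exp(-y*(2*2^(2/3)/(3*sqrt(57) + 23)^(1/3) + 4 + 2^(1/3)*(3*sqrt(57) + 23)^(1/3))/12)*sin(2^(1/3)*sqrt(3)*y*(-(3*sqrt(57) + 23)^(1/3) + 2*2^(1/3)/(3*sqrt(57) + 23)^(1/3))/12) + C2*exp(-y*(2*2^(2/3)/(3*sqrt(57) + 23)^(1/3) + 4 + 2^(1/3)*(3*sqrt(57) + 23)^(1/3))/12)*cos(2^(1/3)*sqrt(3)*y*(-(3*sqrt(57) + 23)^(1/3) + 2*2^(1/3)/(3*sqrt(57) + 23)^(1/3))/12) + C3*exp(y*(-2 + 2*2^(2/3)/(3*sqrt(57) + 23)^(1/3) + 2^(1/3)*(3*sqrt(57) + 23)^(1/3))/6) - y^2 - 3*y/2 - 4 - sqrt(3)/2


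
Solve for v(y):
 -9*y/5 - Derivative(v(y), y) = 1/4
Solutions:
 v(y) = C1 - 9*y^2/10 - y/4


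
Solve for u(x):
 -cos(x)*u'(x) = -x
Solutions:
 u(x) = C1 + Integral(x/cos(x), x)


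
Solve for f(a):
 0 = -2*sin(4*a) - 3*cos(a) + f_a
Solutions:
 f(a) = C1 + 3*sin(a) - cos(4*a)/2


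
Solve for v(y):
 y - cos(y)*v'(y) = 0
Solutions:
 v(y) = C1 + Integral(y/cos(y), y)


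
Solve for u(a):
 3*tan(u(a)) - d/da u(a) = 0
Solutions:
 u(a) = pi - asin(C1*exp(3*a))
 u(a) = asin(C1*exp(3*a))


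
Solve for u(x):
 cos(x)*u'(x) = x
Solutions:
 u(x) = C1 + Integral(x/cos(x), x)


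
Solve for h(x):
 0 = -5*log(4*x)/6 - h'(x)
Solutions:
 h(x) = C1 - 5*x*log(x)/6 - 5*x*log(2)/3 + 5*x/6


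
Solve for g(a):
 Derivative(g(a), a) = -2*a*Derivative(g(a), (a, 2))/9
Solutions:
 g(a) = C1 + C2/a^(7/2)


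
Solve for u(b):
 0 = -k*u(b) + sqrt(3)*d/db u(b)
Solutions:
 u(b) = C1*exp(sqrt(3)*b*k/3)


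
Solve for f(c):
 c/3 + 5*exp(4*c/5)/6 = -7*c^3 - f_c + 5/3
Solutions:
 f(c) = C1 - 7*c^4/4 - c^2/6 + 5*c/3 - 25*exp(4*c/5)/24


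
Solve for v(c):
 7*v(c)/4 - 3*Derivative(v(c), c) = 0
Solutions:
 v(c) = C1*exp(7*c/12)


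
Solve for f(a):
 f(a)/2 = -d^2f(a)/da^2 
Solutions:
 f(a) = C1*sin(sqrt(2)*a/2) + C2*cos(sqrt(2)*a/2)


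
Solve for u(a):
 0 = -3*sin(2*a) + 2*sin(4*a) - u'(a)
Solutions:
 u(a) = C1 + 3*cos(2*a)/2 - cos(4*a)/2


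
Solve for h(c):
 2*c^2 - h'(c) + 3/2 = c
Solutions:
 h(c) = C1 + 2*c^3/3 - c^2/2 + 3*c/2


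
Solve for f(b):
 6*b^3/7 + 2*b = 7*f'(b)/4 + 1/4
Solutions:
 f(b) = C1 + 6*b^4/49 + 4*b^2/7 - b/7


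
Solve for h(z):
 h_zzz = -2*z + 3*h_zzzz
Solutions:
 h(z) = C1 + C2*z + C3*z^2 + C4*exp(z/3) - z^4/12 - z^3


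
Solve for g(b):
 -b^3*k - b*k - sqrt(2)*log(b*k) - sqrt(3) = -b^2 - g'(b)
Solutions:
 g(b) = C1 + b^4*k/4 - b^3/3 + b^2*k/2 + sqrt(2)*b*log(b*k) + b*(-sqrt(2) + sqrt(3))


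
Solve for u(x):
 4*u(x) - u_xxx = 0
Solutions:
 u(x) = C3*exp(2^(2/3)*x) + (C1*sin(2^(2/3)*sqrt(3)*x/2) + C2*cos(2^(2/3)*sqrt(3)*x/2))*exp(-2^(2/3)*x/2)


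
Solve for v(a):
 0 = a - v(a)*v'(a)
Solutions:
 v(a) = -sqrt(C1 + a^2)
 v(a) = sqrt(C1 + a^2)


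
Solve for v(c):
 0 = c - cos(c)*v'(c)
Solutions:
 v(c) = C1 + Integral(c/cos(c), c)


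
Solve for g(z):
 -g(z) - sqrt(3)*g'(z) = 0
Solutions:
 g(z) = C1*exp(-sqrt(3)*z/3)


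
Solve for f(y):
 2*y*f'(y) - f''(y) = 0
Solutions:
 f(y) = C1 + C2*erfi(y)


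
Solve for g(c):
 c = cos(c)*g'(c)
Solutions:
 g(c) = C1 + Integral(c/cos(c), c)


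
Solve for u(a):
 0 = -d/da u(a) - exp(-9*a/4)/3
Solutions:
 u(a) = C1 + 4*exp(-9*a/4)/27


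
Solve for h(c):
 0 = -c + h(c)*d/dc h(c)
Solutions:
 h(c) = -sqrt(C1 + c^2)
 h(c) = sqrt(C1 + c^2)


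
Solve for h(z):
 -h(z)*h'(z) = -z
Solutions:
 h(z) = -sqrt(C1 + z^2)
 h(z) = sqrt(C1 + z^2)


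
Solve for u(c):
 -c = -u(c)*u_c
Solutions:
 u(c) = -sqrt(C1 + c^2)
 u(c) = sqrt(C1 + c^2)


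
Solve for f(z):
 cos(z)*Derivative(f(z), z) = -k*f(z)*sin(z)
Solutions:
 f(z) = C1*exp(k*log(cos(z)))


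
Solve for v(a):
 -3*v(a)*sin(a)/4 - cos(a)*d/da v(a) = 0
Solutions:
 v(a) = C1*cos(a)^(3/4)


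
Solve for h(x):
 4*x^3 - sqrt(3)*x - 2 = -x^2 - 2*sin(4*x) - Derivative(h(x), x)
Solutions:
 h(x) = C1 - x^4 - x^3/3 + sqrt(3)*x^2/2 + 2*x + cos(4*x)/2


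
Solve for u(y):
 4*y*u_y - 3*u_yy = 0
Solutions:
 u(y) = C1 + C2*erfi(sqrt(6)*y/3)


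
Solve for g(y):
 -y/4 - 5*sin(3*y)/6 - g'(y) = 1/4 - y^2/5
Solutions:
 g(y) = C1 + y^3/15 - y^2/8 - y/4 + 5*cos(3*y)/18


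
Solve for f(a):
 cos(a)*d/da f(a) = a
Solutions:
 f(a) = C1 + Integral(a/cos(a), a)


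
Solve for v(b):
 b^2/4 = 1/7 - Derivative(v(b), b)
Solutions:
 v(b) = C1 - b^3/12 + b/7


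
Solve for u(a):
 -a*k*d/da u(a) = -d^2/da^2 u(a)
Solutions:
 u(a) = Piecewise((-sqrt(2)*sqrt(pi)*C1*erf(sqrt(2)*a*sqrt(-k)/2)/(2*sqrt(-k)) - C2, (k > 0) | (k < 0)), (-C1*a - C2, True))


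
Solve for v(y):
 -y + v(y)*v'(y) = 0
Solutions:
 v(y) = -sqrt(C1 + y^2)
 v(y) = sqrt(C1 + y^2)


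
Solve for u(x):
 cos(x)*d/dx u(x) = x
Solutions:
 u(x) = C1 + Integral(x/cos(x), x)


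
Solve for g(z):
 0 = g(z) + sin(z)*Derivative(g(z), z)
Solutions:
 g(z) = C1*sqrt(cos(z) + 1)/sqrt(cos(z) - 1)


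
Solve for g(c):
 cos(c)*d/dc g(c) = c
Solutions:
 g(c) = C1 + Integral(c/cos(c), c)
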